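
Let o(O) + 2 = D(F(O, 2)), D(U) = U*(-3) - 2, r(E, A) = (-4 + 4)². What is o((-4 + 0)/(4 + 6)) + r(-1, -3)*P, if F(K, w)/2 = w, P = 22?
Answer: -16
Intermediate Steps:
F(K, w) = 2*w
r(E, A) = 0 (r(E, A) = 0² = 0)
D(U) = -2 - 3*U (D(U) = -3*U - 2 = -2 - 3*U)
o(O) = -16 (o(O) = -2 + (-2 - 6*2) = -2 + (-2 - 3*4) = -2 + (-2 - 12) = -2 - 14 = -16)
o((-4 + 0)/(4 + 6)) + r(-1, -3)*P = -16 + 0*22 = -16 + 0 = -16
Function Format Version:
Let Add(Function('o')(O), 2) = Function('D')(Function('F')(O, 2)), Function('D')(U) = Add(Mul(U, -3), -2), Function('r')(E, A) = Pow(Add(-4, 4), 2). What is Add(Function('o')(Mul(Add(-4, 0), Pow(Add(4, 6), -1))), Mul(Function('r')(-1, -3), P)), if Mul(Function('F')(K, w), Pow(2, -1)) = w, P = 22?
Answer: -16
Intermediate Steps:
Function('F')(K, w) = Mul(2, w)
Function('r')(E, A) = 0 (Function('r')(E, A) = Pow(0, 2) = 0)
Function('D')(U) = Add(-2, Mul(-3, U)) (Function('D')(U) = Add(Mul(-3, U), -2) = Add(-2, Mul(-3, U)))
Function('o')(O) = -16 (Function('o')(O) = Add(-2, Add(-2, Mul(-3, Mul(2, 2)))) = Add(-2, Add(-2, Mul(-3, 4))) = Add(-2, Add(-2, -12)) = Add(-2, -14) = -16)
Add(Function('o')(Mul(Add(-4, 0), Pow(Add(4, 6), -1))), Mul(Function('r')(-1, -3), P)) = Add(-16, Mul(0, 22)) = Add(-16, 0) = -16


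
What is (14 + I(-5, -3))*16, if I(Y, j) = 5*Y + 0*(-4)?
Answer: -176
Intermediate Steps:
I(Y, j) = 5*Y (I(Y, j) = 5*Y + 0 = 5*Y)
(14 + I(-5, -3))*16 = (14 + 5*(-5))*16 = (14 - 25)*16 = -11*16 = -176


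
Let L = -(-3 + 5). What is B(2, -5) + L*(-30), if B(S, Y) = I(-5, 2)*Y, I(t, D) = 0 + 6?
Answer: 30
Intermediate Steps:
L = -2 (L = -1*2 = -2)
I(t, D) = 6
B(S, Y) = 6*Y
B(2, -5) + L*(-30) = 6*(-5) - 2*(-30) = -30 + 60 = 30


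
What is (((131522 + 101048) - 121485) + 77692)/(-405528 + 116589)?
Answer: -188777/288939 ≈ -0.65335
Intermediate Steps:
(((131522 + 101048) - 121485) + 77692)/(-405528 + 116589) = ((232570 - 121485) + 77692)/(-288939) = (111085 + 77692)*(-1/288939) = 188777*(-1/288939) = -188777/288939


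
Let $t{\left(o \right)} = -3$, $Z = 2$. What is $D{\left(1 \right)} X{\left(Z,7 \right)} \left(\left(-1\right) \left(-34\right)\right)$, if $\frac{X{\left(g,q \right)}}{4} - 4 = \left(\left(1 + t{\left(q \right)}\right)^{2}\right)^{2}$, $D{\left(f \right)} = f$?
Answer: $2720$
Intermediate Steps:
$X{\left(g,q \right)} = 80$ ($X{\left(g,q \right)} = 16 + 4 \left(\left(1 - 3\right)^{2}\right)^{2} = 16 + 4 \left(\left(-2\right)^{2}\right)^{2} = 16 + 4 \cdot 4^{2} = 16 + 4 \cdot 16 = 16 + 64 = 80$)
$D{\left(1 \right)} X{\left(Z,7 \right)} \left(\left(-1\right) \left(-34\right)\right) = 1 \cdot 80 \left(\left(-1\right) \left(-34\right)\right) = 80 \cdot 34 = 2720$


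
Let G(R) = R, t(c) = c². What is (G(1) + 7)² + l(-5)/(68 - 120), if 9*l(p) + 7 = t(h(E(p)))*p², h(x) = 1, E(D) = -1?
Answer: 1663/26 ≈ 63.962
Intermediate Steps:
l(p) = -7/9 + p²/9 (l(p) = -7/9 + (1²*p²)/9 = -7/9 + (1*p²)/9 = -7/9 + p²/9)
(G(1) + 7)² + l(-5)/(68 - 120) = (1 + 7)² + (-7/9 + (⅑)*(-5)²)/(68 - 120) = 8² + (-7/9 + (⅑)*25)/(-52) = 64 - (-7/9 + 25/9)/52 = 64 - 1/52*2 = 64 - 1/26 = 1663/26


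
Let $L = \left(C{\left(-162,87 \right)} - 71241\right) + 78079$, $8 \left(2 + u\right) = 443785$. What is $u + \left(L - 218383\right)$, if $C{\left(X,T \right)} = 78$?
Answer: $- \frac{1247967}{8} \approx -1.56 \cdot 10^{5}$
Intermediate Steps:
$u = \frac{443769}{8}$ ($u = -2 + \frac{1}{8} \cdot 443785 = -2 + \frac{443785}{8} = \frac{443769}{8} \approx 55471.0$)
$L = 6916$ ($L = \left(78 - 71241\right) + 78079 = -71163 + 78079 = 6916$)
$u + \left(L - 218383\right) = \frac{443769}{8} + \left(6916 - 218383\right) = \frac{443769}{8} - 211467 = - \frac{1247967}{8}$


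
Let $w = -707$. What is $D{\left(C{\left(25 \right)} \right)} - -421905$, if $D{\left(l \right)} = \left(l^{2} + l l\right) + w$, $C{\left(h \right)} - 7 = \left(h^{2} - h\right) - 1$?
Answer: $1155670$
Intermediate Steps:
$C{\left(h \right)} = 6 + h^{2} - h$ ($C{\left(h \right)} = 7 - \left(1 + h - h^{2}\right) = 6 + h^{2} - h$)
$D{\left(l \right)} = -707 + 2 l^{2}$ ($D{\left(l \right)} = \left(l^{2} + l l\right) - 707 = \left(l^{2} + l^{2}\right) - 707 = 2 l^{2} - 707 = -707 + 2 l^{2}$)
$D{\left(C{\left(25 \right)} \right)} - -421905 = \left(-707 + 2 \left(6 + 25^{2} - 25\right)^{2}\right) - -421905 = \left(-707 + 2 \left(6 + 625 - 25\right)^{2}\right) + 421905 = \left(-707 + 2 \cdot 606^{2}\right) + 421905 = \left(-707 + 2 \cdot 367236\right) + 421905 = \left(-707 + 734472\right) + 421905 = 733765 + 421905 = 1155670$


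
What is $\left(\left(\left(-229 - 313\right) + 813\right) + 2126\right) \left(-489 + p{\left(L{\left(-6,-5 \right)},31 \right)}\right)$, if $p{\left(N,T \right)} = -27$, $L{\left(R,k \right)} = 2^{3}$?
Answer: $-1236852$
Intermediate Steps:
$L{\left(R,k \right)} = 8$
$\left(\left(\left(-229 - 313\right) + 813\right) + 2126\right) \left(-489 + p{\left(L{\left(-6,-5 \right)},31 \right)}\right) = \left(\left(\left(-229 - 313\right) + 813\right) + 2126\right) \left(-489 - 27\right) = \left(\left(-542 + 813\right) + 2126\right) \left(-516\right) = \left(271 + 2126\right) \left(-516\right) = 2397 \left(-516\right) = -1236852$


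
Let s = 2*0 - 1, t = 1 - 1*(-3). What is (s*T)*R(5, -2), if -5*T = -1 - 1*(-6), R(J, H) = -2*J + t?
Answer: -6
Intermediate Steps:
t = 4 (t = 1 + 3 = 4)
R(J, H) = 4 - 2*J (R(J, H) = -2*J + 4 = 4 - 2*J)
s = -1 (s = 0 - 1 = -1)
T = -1 (T = -(-1 - 1*(-6))/5 = -(-1 + 6)/5 = -1/5*5 = -1)
(s*T)*R(5, -2) = (-1*(-1))*(4 - 2*5) = 1*(4 - 10) = 1*(-6) = -6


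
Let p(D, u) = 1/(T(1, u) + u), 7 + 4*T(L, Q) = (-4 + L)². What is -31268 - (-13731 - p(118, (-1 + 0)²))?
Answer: -52609/3 ≈ -17536.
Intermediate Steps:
T(L, Q) = -7/4 + (-4 + L)²/4
p(D, u) = 1/(½ + u) (p(D, u) = 1/((-7/4 + (-4 + 1)²/4) + u) = 1/((-7/4 + (¼)*(-3)²) + u) = 1/((-7/4 + (¼)*9) + u) = 1/((-7/4 + 9/4) + u) = 1/(½ + u))
-31268 - (-13731 - p(118, (-1 + 0)²)) = -31268 - (-13731 - 2/(1 + 2*(-1 + 0)²)) = -31268 - (-13731 - 2/(1 + 2*(-1)²)) = -31268 - (-13731 - 2/(1 + 2*1)) = -31268 - (-13731 - 2/(1 + 2)) = -31268 - (-13731 - 2/3) = -31268 - (-13731 - 1*⅔) = -31268 - (-13731 - ⅔) = -31268 - 1*(-41195/3) = -31268 + 41195/3 = -52609/3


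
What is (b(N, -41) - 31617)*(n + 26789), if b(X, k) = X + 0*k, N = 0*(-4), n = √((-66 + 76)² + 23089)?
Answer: -846987813 - 31617*√23189 ≈ -8.5180e+8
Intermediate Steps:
n = √23189 (n = √(10² + 23089) = √(100 + 23089) = √23189 ≈ 152.28)
N = 0
b(X, k) = X (b(X, k) = X + 0 = X)
(b(N, -41) - 31617)*(n + 26789) = (0 - 31617)*(√23189 + 26789) = -31617*(26789 + √23189) = -846987813 - 31617*√23189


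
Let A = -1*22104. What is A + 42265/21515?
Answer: -95105059/4303 ≈ -22102.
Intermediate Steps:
A = -22104
A + 42265/21515 = -22104 + 42265/21515 = -22104 + 42265*(1/21515) = -22104 + 8453/4303 = -95105059/4303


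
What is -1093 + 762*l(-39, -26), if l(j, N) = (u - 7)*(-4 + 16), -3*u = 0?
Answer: -65101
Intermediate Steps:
u = 0 (u = -1/3*0 = 0)
l(j, N) = -84 (l(j, N) = (0 - 7)*(-4 + 16) = -7*12 = -84)
-1093 + 762*l(-39, -26) = -1093 + 762*(-84) = -1093 - 64008 = -65101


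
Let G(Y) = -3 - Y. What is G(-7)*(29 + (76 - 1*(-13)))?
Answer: 472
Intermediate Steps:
G(-7)*(29 + (76 - 1*(-13))) = (-3 - 1*(-7))*(29 + (76 - 1*(-13))) = (-3 + 7)*(29 + (76 + 13)) = 4*(29 + 89) = 4*118 = 472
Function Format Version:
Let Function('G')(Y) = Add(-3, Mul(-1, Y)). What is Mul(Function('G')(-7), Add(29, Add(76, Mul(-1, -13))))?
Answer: 472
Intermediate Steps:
Mul(Function('G')(-7), Add(29, Add(76, Mul(-1, -13)))) = Mul(Add(-3, Mul(-1, -7)), Add(29, Add(76, Mul(-1, -13)))) = Mul(Add(-3, 7), Add(29, Add(76, 13))) = Mul(4, Add(29, 89)) = Mul(4, 118) = 472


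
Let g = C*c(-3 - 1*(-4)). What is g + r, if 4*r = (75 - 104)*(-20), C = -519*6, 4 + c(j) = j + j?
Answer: 6373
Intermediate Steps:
c(j) = -4 + 2*j (c(j) = -4 + (j + j) = -4 + 2*j)
C = -3114
r = 145 (r = ((75 - 104)*(-20))/4 = (-29*(-20))/4 = (¼)*580 = 145)
g = 6228 (g = -3114*(-4 + 2*(-3 - 1*(-4))) = -3114*(-4 + 2*(-3 + 4)) = -3114*(-4 + 2*1) = -3114*(-4 + 2) = -3114*(-2) = 6228)
g + r = 6228 + 145 = 6373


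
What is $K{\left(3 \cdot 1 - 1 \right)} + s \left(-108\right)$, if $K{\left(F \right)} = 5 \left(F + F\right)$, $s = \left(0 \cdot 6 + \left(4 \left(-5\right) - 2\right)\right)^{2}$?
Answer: $-52252$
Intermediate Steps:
$s = 484$ ($s = \left(0 - 22\right)^{2} = \left(-22\right)^{2} = 484$)
$K{\left(F \right)} = 10 F$ ($K{\left(F \right)} = 5 \cdot 2 F = 10 F$)
$K{\left(3 \cdot 1 - 1 \right)} + s \left(-108\right) = 10 \left(3 \cdot 1 - 1\right) + 484 \left(-108\right) = 10 \left(3 - 1\right) - 52272 = 10 \cdot 2 - 52272 = 20 - 52272 = -52252$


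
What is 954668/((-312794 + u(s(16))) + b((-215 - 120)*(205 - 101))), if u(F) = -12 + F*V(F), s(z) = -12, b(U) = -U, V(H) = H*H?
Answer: -477334/139847 ≈ -3.4133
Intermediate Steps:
V(H) = H²
u(F) = -12 + F³ (u(F) = -12 + F*F² = -12 + F³)
954668/((-312794 + u(s(16))) + b((-215 - 120)*(205 - 101))) = 954668/((-312794 + (-12 + (-12)³)) - (-215 - 120)*(205 - 101)) = 954668/((-312794 + (-12 - 1728)) - (-335)*104) = 954668/((-312794 - 1740) - 1*(-34840)) = 954668/(-314534 + 34840) = 954668/(-279694) = 954668*(-1/279694) = -477334/139847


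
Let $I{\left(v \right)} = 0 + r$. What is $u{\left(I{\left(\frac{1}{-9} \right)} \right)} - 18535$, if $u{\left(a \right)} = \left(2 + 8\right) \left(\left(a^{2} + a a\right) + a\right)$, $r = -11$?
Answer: $-16225$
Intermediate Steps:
$I{\left(v \right)} = -11$ ($I{\left(v \right)} = 0 - 11 = -11$)
$u{\left(a \right)} = 10 a + 20 a^{2}$ ($u{\left(a \right)} = 10 \left(\left(a^{2} + a^{2}\right) + a\right) = 10 \left(2 a^{2} + a\right) = 10 \left(a + 2 a^{2}\right) = 10 a + 20 a^{2}$)
$u{\left(I{\left(\frac{1}{-9} \right)} \right)} - 18535 = 10 \left(-11\right) \left(1 + 2 \left(-11\right)\right) - 18535 = 10 \left(-11\right) \left(1 - 22\right) - 18535 = 10 \left(-11\right) \left(-21\right) - 18535 = 2310 - 18535 = -16225$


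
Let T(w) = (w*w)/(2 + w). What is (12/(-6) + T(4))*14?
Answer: 28/3 ≈ 9.3333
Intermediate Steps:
T(w) = w**2/(2 + w)
(12/(-6) + T(4))*14 = (12/(-6) + 4**2/(2 + 4))*14 = (12*(-1/6) + 16/6)*14 = (-2 + 16*(1/6))*14 = (-2 + 8/3)*14 = (2/3)*14 = 28/3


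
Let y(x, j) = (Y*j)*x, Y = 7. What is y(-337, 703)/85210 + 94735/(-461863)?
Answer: -774015345701/39355346230 ≈ -19.667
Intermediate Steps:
y(x, j) = 7*j*x (y(x, j) = (7*j)*x = 7*j*x)
y(-337, 703)/85210 + 94735/(-461863) = (7*703*(-337))/85210 + 94735/(-461863) = -1658377*1/85210 + 94735*(-1/461863) = -1658377/85210 - 94735/461863 = -774015345701/39355346230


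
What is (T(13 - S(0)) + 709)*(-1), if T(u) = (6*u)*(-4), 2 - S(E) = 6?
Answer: -301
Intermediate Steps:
S(E) = -4 (S(E) = 2 - 1*6 = 2 - 6 = -4)
T(u) = -24*u
(T(13 - S(0)) + 709)*(-1) = (-24*(13 - 1*(-4)) + 709)*(-1) = (-24*(13 + 4) + 709)*(-1) = (-24*17 + 709)*(-1) = (-408 + 709)*(-1) = 301*(-1) = -301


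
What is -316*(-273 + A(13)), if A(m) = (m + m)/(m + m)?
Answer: 85952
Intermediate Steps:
A(m) = 1 (A(m) = (2*m)/((2*m)) = (2*m)*(1/(2*m)) = 1)
-316*(-273 + A(13)) = -316*(-273 + 1) = -316*(-272) = 85952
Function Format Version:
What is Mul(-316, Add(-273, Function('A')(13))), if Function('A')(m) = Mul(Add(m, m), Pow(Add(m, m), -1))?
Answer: 85952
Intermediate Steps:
Function('A')(m) = 1 (Function('A')(m) = Mul(Mul(2, m), Pow(Mul(2, m), -1)) = Mul(Mul(2, m), Mul(Rational(1, 2), Pow(m, -1))) = 1)
Mul(-316, Add(-273, Function('A')(13))) = Mul(-316, Add(-273, 1)) = Mul(-316, -272) = 85952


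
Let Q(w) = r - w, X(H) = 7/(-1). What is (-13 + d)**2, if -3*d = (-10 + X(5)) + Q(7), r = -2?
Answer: 169/9 ≈ 18.778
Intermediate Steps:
X(H) = -7 (X(H) = 7*(-1) = -7)
Q(w) = -2 - w
d = 26/3 (d = -((-10 - 7) + (-2 - 1*7))/3 = -(-17 + (-2 - 7))/3 = -(-17 - 9)/3 = -1/3*(-26) = 26/3 ≈ 8.6667)
(-13 + d)**2 = (-13 + 26/3)**2 = (-13/3)**2 = 169/9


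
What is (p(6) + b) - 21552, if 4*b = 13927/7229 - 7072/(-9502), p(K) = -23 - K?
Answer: -2964704238275/137379916 ≈ -21580.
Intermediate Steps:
b = 91728921/137379916 (b = (13927/7229 - 7072/(-9502))/4 = (13927*(1/7229) - 7072*(-1/9502))/4 = (13927/7229 + 3536/4751)/4 = (¼)*(91728921/34344979) = 91728921/137379916 ≈ 0.66770)
(p(6) + b) - 21552 = ((-23 - 1*6) + 91728921/137379916) - 21552 = ((-23 - 6) + 91728921/137379916) - 21552 = (-29 + 91728921/137379916) - 21552 = -3892288643/137379916 - 21552 = -2964704238275/137379916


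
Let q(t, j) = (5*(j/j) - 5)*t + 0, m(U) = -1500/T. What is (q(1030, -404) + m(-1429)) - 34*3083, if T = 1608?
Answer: -14046273/134 ≈ -1.0482e+5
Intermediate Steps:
m(U) = -125/134 (m(U) = -1500/1608 = -1500*1/1608 = -125/134)
q(t, j) = 0 (q(t, j) = (5*1 - 5)*t + 0 = (5 - 5)*t + 0 = 0*t + 0 = 0 + 0 = 0)
(q(1030, -404) + m(-1429)) - 34*3083 = (0 - 125/134) - 34*3083 = -125/134 - 104822 = -14046273/134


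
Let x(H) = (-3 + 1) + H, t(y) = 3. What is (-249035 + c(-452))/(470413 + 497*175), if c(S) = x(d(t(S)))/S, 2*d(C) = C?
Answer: -225127639/503878752 ≈ -0.44679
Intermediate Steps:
d(C) = C/2
x(H) = -2 + H
c(S) = -1/(2*S) (c(S) = (-2 + (1/2)*3)/S = (-2 + 3/2)/S = -1/(2*S))
(-249035 + c(-452))/(470413 + 497*175) = (-249035 - 1/2/(-452))/(470413 + 497*175) = (-249035 - 1/2*(-1/452))/(470413 + 86975) = (-249035 + 1/904)/557388 = -225127639/904*1/557388 = -225127639/503878752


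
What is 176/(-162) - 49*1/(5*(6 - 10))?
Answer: 2209/1620 ≈ 1.3636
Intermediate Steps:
176/(-162) - 49*1/(5*(6 - 10)) = 176*(-1/162) - 49/(5*(-4)) = -88/81 - 49/(-20) = -88/81 - 49*(-1/20) = -88/81 + 49/20 = 2209/1620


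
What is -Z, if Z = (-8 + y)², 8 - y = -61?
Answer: -3721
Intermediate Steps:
y = 69 (y = 8 - 1*(-61) = 8 + 61 = 69)
Z = 3721 (Z = (-8 + 69)² = 61² = 3721)
-Z = -1*3721 = -3721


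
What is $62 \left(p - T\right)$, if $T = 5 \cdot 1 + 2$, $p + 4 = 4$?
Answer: $-434$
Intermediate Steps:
$p = 0$ ($p = -4 + 4 = 0$)
$T = 7$ ($T = 5 + 2 = 7$)
$62 \left(p - T\right) = 62 \left(0 - 7\right) = 62 \left(-7\right) = -434$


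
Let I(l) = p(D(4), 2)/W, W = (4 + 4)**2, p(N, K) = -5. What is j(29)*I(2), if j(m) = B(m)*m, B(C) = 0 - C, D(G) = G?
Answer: 4205/64 ≈ 65.703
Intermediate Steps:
W = 64 (W = 8**2 = 64)
B(C) = -C
I(l) = -5/64
j(m) = -m**2 (j(m) = (-m)*m = -m**2)
j(29)*I(2) = -1*29**2*(-5/64) = -1*841*(-5/64) = -841*(-5/64) = 4205/64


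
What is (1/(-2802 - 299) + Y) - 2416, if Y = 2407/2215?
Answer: -37443236/15505 ≈ -2414.9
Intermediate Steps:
Y = 2407/2215 (Y = 2407*(1/2215) = 2407/2215 ≈ 1.0867)
(1/(-2802 - 299) + Y) - 2416 = (1/(-2802 - 299) + 2407/2215) - 2416 = (1/(-3101) + 2407/2215) - 2416 = (-1/3101 + 2407/2215) - 2416 = 16844/15505 - 2416 = -37443236/15505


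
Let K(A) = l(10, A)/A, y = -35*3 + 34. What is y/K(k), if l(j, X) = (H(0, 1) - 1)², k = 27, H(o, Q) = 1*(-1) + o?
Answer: -1917/4 ≈ -479.25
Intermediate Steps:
H(o, Q) = -1 + o
y = -71 (y = -105 + 34 = -71)
l(j, X) = 4 (l(j, X) = ((-1 + 0) - 1)² = (-1 - 1)² = (-2)² = 4)
K(A) = 4/A
y/K(k) = -71/(4/27) = -71/(4*(1/27)) = -71/4/27 = -71*27/4 = -1917/4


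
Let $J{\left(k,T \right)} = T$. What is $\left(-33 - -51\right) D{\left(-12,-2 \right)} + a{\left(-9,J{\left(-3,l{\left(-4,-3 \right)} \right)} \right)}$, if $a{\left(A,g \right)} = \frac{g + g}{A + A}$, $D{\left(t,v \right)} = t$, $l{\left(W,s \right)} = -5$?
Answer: $- \frac{1939}{9} \approx -215.44$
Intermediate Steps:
$a{\left(A,g \right)} = \frac{g}{A}$ ($a{\left(A,g \right)} = \frac{2 g}{2 A} = 2 g \frac{1}{2 A} = \frac{g}{A}$)
$\left(-33 - -51\right) D{\left(-12,-2 \right)} + a{\left(-9,J{\left(-3,l{\left(-4,-3 \right)} \right)} \right)} = \left(-33 - -51\right) \left(-12\right) - \frac{5}{-9} = \left(-33 + 51\right) \left(-12\right) - - \frac{5}{9} = 18 \left(-12\right) + \frac{5}{9} = -216 + \frac{5}{9} = - \frac{1939}{9}$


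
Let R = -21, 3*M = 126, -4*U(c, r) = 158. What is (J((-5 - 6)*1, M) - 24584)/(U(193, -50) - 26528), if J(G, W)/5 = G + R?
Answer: 49488/53135 ≈ 0.93136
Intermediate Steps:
U(c, r) = -79/2 (U(c, r) = -1/4*158 = -79/2)
M = 42 (M = (1/3)*126 = 42)
J(G, W) = -105 + 5*G (J(G, W) = 5*(G - 21) = 5*(-21 + G) = -105 + 5*G)
(J((-5 - 6)*1, M) - 24584)/(U(193, -50) - 26528) = ((-105 + 5*((-5 - 6)*1)) - 24584)/(-79/2 - 26528) = ((-105 + 5*(-11*1)) - 24584)/(-53135/2) = ((-105 + 5*(-11)) - 24584)*(-2/53135) = ((-105 - 55) - 24584)*(-2/53135) = (-160 - 24584)*(-2/53135) = -24744*(-2/53135) = 49488/53135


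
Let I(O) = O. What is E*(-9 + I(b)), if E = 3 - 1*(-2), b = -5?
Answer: -70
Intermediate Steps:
E = 5 (E = 3 + 2 = 5)
E*(-9 + I(b)) = 5*(-9 - 5) = 5*(-14) = -70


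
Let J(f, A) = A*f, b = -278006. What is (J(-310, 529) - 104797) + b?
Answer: -546793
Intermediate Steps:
(J(-310, 529) - 104797) + b = (529*(-310) - 104797) - 278006 = (-163990 - 104797) - 278006 = -268787 - 278006 = -546793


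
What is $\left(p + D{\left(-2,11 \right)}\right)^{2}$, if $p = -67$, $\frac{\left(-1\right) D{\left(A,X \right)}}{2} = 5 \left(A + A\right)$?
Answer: $729$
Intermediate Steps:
$D{\left(A,X \right)} = - 20 A$ ($D{\left(A,X \right)} = - 2 \cdot 5 \left(A + A\right) = - 2 \cdot 5 \cdot 2 A = - 2 \cdot 10 A = - 20 A$)
$\left(p + D{\left(-2,11 \right)}\right)^{2} = \left(-67 - -40\right)^{2} = \left(-67 + 40\right)^{2} = \left(-27\right)^{2} = 729$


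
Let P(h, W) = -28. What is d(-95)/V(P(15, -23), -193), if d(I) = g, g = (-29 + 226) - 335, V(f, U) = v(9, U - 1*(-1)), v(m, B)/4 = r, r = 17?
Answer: -69/34 ≈ -2.0294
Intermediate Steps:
v(m, B) = 68 (v(m, B) = 4*17 = 68)
V(f, U) = 68
g = -138 (g = 197 - 335 = -138)
d(I) = -138
d(-95)/V(P(15, -23), -193) = -138/68 = -138*1/68 = -69/34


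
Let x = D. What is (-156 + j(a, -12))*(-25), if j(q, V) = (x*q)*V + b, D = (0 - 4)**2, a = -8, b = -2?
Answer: -34450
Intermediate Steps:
D = 16 (D = (-4)**2 = 16)
x = 16
j(q, V) = -2 + 16*V*q (j(q, V) = (16*q)*V - 2 = 16*V*q - 2 = -2 + 16*V*q)
(-156 + j(a, -12))*(-25) = (-156 + (-2 + 16*(-12)*(-8)))*(-25) = (-156 + (-2 + 1536))*(-25) = (-156 + 1534)*(-25) = 1378*(-25) = -34450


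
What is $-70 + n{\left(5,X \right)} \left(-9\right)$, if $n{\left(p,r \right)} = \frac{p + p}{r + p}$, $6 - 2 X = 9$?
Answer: $- \frac{670}{7} \approx -95.714$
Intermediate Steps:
$X = - \frac{3}{2}$ ($X = 3 - \frac{9}{2} = - \frac{3}{2} \approx -1.5$)
$n{\left(p,r \right)} = \frac{2 p}{p + r}$
$-70 + n{\left(5,X \right)} \left(-9\right) = -70 + 2 \cdot 5 \frac{1}{5 - \frac{3}{2}} \left(-9\right) = -70 + 2 \cdot 5 \frac{1}{\frac{7}{2}} \left(-9\right) = -70 + 2 \cdot 5 \cdot \frac{2}{7} \left(-9\right) = -70 + \frac{20}{7} \left(-9\right) = -70 - \frac{180}{7} = - \frac{670}{7}$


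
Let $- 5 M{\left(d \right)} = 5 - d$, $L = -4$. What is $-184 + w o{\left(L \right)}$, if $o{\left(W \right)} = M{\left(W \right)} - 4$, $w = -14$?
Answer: $- \frac{514}{5} \approx -102.8$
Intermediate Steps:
$M{\left(d \right)} = -1 + \frac{d}{5}$ ($M{\left(d \right)} = - \frac{5 - d}{5} = -1 + \frac{d}{5}$)
$o{\left(W \right)} = -5 + \frac{W}{5}$ ($o{\left(W \right)} = \left(-1 + \frac{W}{5}\right) - 4 = -5 + \frac{W}{5}$)
$-184 + w o{\left(L \right)} = -184 - 14 \left(-5 + \frac{1}{5} \left(-4\right)\right) = -184 - 14 \left(-5 - \frac{4}{5}\right) = -184 - - \frac{406}{5} = -184 + \frac{406}{5} = - \frac{514}{5}$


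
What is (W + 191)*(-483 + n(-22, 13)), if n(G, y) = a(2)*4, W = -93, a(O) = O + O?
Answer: -45766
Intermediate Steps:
a(O) = 2*O
n(G, y) = 16 (n(G, y) = (2*2)*4 = 4*4 = 16)
(W + 191)*(-483 + n(-22, 13)) = (-93 + 191)*(-483 + 16) = 98*(-467) = -45766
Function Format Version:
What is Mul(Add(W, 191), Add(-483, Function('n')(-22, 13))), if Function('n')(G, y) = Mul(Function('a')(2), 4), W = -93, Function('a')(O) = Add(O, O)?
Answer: -45766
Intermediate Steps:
Function('a')(O) = Mul(2, O)
Function('n')(G, y) = 16 (Function('n')(G, y) = Mul(Mul(2, 2), 4) = Mul(4, 4) = 16)
Mul(Add(W, 191), Add(-483, Function('n')(-22, 13))) = Mul(Add(-93, 191), Add(-483, 16)) = Mul(98, -467) = -45766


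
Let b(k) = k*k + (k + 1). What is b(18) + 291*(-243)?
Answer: -70370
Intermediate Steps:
b(k) = 1 + k + k² (b(k) = k² + (1 + k) = 1 + k + k²)
b(18) + 291*(-243) = (1 + 18 + 18²) + 291*(-243) = (1 + 18 + 324) - 70713 = 343 - 70713 = -70370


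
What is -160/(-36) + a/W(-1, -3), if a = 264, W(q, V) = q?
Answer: -2336/9 ≈ -259.56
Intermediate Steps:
-160/(-36) + a/W(-1, -3) = -160/(-36) + 264/(-1) = -160*(-1/36) + 264*(-1) = 40/9 - 264 = -2336/9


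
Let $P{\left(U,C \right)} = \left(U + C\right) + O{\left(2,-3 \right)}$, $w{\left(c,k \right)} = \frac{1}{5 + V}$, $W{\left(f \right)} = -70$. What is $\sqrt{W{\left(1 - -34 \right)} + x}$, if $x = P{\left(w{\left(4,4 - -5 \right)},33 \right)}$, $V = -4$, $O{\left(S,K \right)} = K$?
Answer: $i \sqrt{39} \approx 6.245 i$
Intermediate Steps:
$w{\left(c,k \right)} = 1$ ($w{\left(c,k \right)} = \frac{1}{5 - 4} = 1^{-1} = 1$)
$P{\left(U,C \right)} = -3 + C + U$ ($P{\left(U,C \right)} = \left(U + C\right) - 3 = \left(C + U\right) - 3 = -3 + C + U$)
$x = 31$ ($x = -3 + 33 + 1 = 31$)
$\sqrt{W{\left(1 - -34 \right)} + x} = \sqrt{-70 + 31} = \sqrt{-39} = i \sqrt{39}$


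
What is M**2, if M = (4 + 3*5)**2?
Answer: 130321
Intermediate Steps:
M = 361 (M = (4 + 15)**2 = 19**2 = 361)
M**2 = 361**2 = 130321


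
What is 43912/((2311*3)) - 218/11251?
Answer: 492542518/78003183 ≈ 6.3144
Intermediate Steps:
43912/((2311*3)) - 218/11251 = 43912/6933 - 218*1/11251 = 43912*(1/6933) - 218/11251 = 43912/6933 - 218/11251 = 492542518/78003183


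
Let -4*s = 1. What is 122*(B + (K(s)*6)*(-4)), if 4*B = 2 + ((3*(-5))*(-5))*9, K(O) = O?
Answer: 42761/2 ≈ 21381.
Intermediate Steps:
s = -¼ (s = -¼*1 = -¼ ≈ -0.25000)
B = 677/4 (B = (2 + ((3*(-5))*(-5))*9)/4 = (2 - 15*(-5)*9)/4 = (2 + 75*9)/4 = (2 + 675)/4 = (¼)*677 = 677/4 ≈ 169.25)
122*(B + (K(s)*6)*(-4)) = 122*(677/4 - ¼*6*(-4)) = 122*(677/4 - 3/2*(-4)) = 122*(677/4 + 6) = 122*(701/4) = 42761/2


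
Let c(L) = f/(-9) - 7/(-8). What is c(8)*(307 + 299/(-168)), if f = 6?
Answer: 256385/4032 ≈ 63.588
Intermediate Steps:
c(L) = 5/24 (c(L) = 6/(-9) - 7/(-8) = 6*(-1/9) - 7*(-1/8) = -2/3 + 7/8 = 5/24)
c(8)*(307 + 299/(-168)) = 5*(307 + 299/(-168))/24 = 5*(307 + 299*(-1/168))/24 = 5*(307 - 299/168)/24 = (5/24)*(51277/168) = 256385/4032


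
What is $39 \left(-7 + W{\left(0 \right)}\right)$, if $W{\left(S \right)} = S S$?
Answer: $-273$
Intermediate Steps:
$W{\left(S \right)} = S^{2}$
$39 \left(-7 + W{\left(0 \right)}\right) = 39 \left(-7 + 0^{2}\right) = 39 \left(-7 + 0\right) = 39 \left(-7\right) = -273$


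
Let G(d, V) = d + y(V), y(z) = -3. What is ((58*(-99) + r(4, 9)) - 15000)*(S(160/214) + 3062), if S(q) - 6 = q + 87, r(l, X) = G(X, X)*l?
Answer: -6995743470/107 ≈ -6.5381e+7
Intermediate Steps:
G(d, V) = -3 + d (G(d, V) = d - 3 = -3 + d)
r(l, X) = l*(-3 + X) (r(l, X) = (-3 + X)*l = l*(-3 + X))
S(q) = 93 + q (S(q) = 6 + (q + 87) = 6 + (87 + q) = 93 + q)
((58*(-99) + r(4, 9)) - 15000)*(S(160/214) + 3062) = ((58*(-99) + 4*(-3 + 9)) - 15000)*((93 + 160/214) + 3062) = ((-5742 + 4*6) - 15000)*((93 + 160*(1/214)) + 3062) = ((-5742 + 24) - 15000)*((93 + 80/107) + 3062) = (-5718 - 15000)*(10031/107 + 3062) = -20718*337665/107 = -6995743470/107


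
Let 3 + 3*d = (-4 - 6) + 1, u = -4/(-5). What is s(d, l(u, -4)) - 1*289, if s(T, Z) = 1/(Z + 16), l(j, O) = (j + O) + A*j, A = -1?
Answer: -3467/12 ≈ -288.92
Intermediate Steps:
u = 4/5 (u = -4*(-1/5) = 4/5 ≈ 0.80000)
d = -4 (d = -1 + ((-4 - 6) + 1)/3 = -1 + (-10 + 1)/3 = -1 + (1/3)*(-9) = -1 - 3 = -4)
l(j, O) = O (l(j, O) = (j + O) - j = (O + j) - j = O)
s(T, Z) = 1/(16 + Z)
s(d, l(u, -4)) - 1*289 = 1/(16 - 4) - 1*289 = 1/12 - 289 = -3467/12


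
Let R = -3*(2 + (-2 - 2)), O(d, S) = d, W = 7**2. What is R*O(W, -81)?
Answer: 294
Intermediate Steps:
W = 49
R = 6 (R = -3*(2 - 4) = -3*(-2) = 6)
R*O(W, -81) = 6*49 = 294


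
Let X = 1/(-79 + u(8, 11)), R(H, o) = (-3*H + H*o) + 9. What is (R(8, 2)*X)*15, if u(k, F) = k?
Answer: -15/71 ≈ -0.21127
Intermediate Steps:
R(H, o) = 9 - 3*H + H*o
X = -1/71 (X = 1/(-79 + 8) = 1/(-71) = -1/71 ≈ -0.014085)
(R(8, 2)*X)*15 = ((9 - 3*8 + 8*2)*(-1/71))*15 = ((9 - 24 + 16)*(-1/71))*15 = (1*(-1/71))*15 = -1/71*15 = -15/71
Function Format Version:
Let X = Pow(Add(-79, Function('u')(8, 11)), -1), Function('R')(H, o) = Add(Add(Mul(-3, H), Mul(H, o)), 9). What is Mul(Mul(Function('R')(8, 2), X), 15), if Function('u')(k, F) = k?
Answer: Rational(-15, 71) ≈ -0.21127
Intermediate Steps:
Function('R')(H, o) = Add(9, Mul(-3, H), Mul(H, o))
X = Rational(-1, 71) (X = Pow(Add(-79, 8), -1) = Pow(-71, -1) = Rational(-1, 71) ≈ -0.014085)
Mul(Mul(Function('R')(8, 2), X), 15) = Mul(Mul(Add(9, Mul(-3, 8), Mul(8, 2)), Rational(-1, 71)), 15) = Mul(Mul(Add(9, -24, 16), Rational(-1, 71)), 15) = Mul(Mul(1, Rational(-1, 71)), 15) = Mul(Rational(-1, 71), 15) = Rational(-15, 71)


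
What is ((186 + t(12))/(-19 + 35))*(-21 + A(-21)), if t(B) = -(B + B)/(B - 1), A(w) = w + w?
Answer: -63693/88 ≈ -723.78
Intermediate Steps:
A(w) = 2*w
t(B) = -2*B/(-1 + B)
((186 + t(12))/(-19 + 35))*(-21 + A(-21)) = ((186 - 2*12/(-1 + 12))/(-19 + 35))*(-21 + 2*(-21)) = ((186 - 2*12/11)/16)*(-21 - 42) = ((186 - 2*12*1/11)*(1/16))*(-63) = ((186 - 24/11)*(1/16))*(-63) = ((2022/11)*(1/16))*(-63) = (1011/88)*(-63) = -63693/88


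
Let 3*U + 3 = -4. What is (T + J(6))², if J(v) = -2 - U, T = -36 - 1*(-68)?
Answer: 9409/9 ≈ 1045.4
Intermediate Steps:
U = -7/3 (U = -1 + (⅓)*(-4) = -1 - 4/3 = -7/3 ≈ -2.3333)
T = 32 (T = -36 + 68 = 32)
J(v) = ⅓ (J(v) = -2 - 1*(-7/3) = -2 + 7/3 = ⅓)
(T + J(6))² = (32 + ⅓)² = (97/3)² = 9409/9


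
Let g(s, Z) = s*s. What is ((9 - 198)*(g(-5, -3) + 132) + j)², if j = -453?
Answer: 907575876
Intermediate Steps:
g(s, Z) = s²
((9 - 198)*(g(-5, -3) + 132) + j)² = ((9 - 198)*((-5)² + 132) - 453)² = (-189*(25 + 132) - 453)² = (-189*157 - 453)² = (-29673 - 453)² = (-30126)² = 907575876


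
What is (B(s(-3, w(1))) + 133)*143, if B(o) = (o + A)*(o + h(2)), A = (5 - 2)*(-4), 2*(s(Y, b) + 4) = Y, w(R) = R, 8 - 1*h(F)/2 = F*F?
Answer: 51051/4 ≈ 12763.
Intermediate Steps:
h(F) = 16 - 2*F² (h(F) = 16 - 2*F*F = 16 - 2*F²)
s(Y, b) = -4 + Y/2
A = -12 (A = 3*(-4) = -12)
B(o) = (-12 + o)*(8 + o) (B(o) = (o - 12)*(o + (16 - 2*2²)) = (-12 + o)*(o + (16 - 2*4)) = (-12 + o)*(o + (16 - 8)) = (-12 + o)*(o + 8) = (-12 + o)*(8 + o))
(B(s(-3, w(1))) + 133)*143 = ((-96 + (-4 + (½)*(-3))² - 4*(-4 + (½)*(-3))) + 133)*143 = ((-96 + (-4 - 3/2)² - 4*(-4 - 3/2)) + 133)*143 = ((-96 + (-11/2)² - 4*(-11/2)) + 133)*143 = ((-96 + 121/4 + 22) + 133)*143 = (-175/4 + 133)*143 = (357/4)*143 = 51051/4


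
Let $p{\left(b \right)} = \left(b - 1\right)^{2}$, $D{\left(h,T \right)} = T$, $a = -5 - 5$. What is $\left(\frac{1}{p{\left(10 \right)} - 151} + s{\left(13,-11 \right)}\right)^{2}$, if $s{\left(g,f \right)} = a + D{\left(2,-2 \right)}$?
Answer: $\frac{707281}{4900} \approx 144.34$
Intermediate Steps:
$a = -10$
$p{\left(b \right)} = \left(-1 + b\right)^{2}$
$s{\left(g,f \right)} = -12$ ($s{\left(g,f \right)} = -10 - 2 = -12$)
$\left(\frac{1}{p{\left(10 \right)} - 151} + s{\left(13,-11 \right)}\right)^{2} = \left(\frac{1}{\left(-1 + 10\right)^{2} - 151} - 12\right)^{2} = \left(\frac{1}{9^{2} - 151} - 12\right)^{2} = \left(\frac{1}{81 - 151} - 12\right)^{2} = \left(\frac{1}{-70} - 12\right)^{2} = \left(- \frac{1}{70} - 12\right)^{2} = \left(- \frac{841}{70}\right)^{2} = \frac{707281}{4900}$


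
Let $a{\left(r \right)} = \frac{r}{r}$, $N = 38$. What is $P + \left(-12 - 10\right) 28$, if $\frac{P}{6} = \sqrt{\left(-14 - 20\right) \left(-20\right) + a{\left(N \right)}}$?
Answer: $-616 + 6 \sqrt{681} \approx -459.42$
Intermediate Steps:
$a{\left(r \right)} = 1$
$P = 6 \sqrt{681}$ ($P = 6 \sqrt{\left(-14 - 20\right) \left(-20\right) + 1} = 6 \sqrt{\left(-34\right) \left(-20\right) + 1} = 6 \sqrt{680 + 1} = 6 \sqrt{681} \approx 156.58$)
$P + \left(-12 - 10\right) 28 = 6 \sqrt{681} + \left(-12 - 10\right) 28 = 6 \sqrt{681} - 616 = -616 + 6 \sqrt{681}$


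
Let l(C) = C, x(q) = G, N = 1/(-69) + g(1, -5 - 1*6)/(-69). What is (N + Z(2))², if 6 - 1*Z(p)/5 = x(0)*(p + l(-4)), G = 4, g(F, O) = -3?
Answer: 23348224/4761 ≈ 4904.1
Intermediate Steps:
N = 2/69 (N = 1/(-69) - 3/(-69) = 1*(-1/69) - 3*(-1/69) = -1/69 + 1/23 = 2/69 ≈ 0.028986)
x(q) = 4
Z(p) = 110 - 20*p (Z(p) = 30 - 20*(p - 4) = 30 - 20*(-4 + p) = 30 - 5*(-16 + 4*p) = 30 + (80 - 20*p) = 110 - 20*p)
(N + Z(2))² = (2/69 + (110 - 20*2))² = (2/69 + (110 - 40))² = (2/69 + 70)² = (4832/69)² = 23348224/4761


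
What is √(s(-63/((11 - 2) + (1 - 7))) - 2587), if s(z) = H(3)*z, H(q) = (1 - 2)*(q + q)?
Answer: I*√2461 ≈ 49.608*I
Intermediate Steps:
H(q) = -2*q
s(z) = -6*z (s(z) = (-2*3)*z = -6*z)
√(s(-63/((11 - 2) + (1 - 7))) - 2587) = √(-(-378)/((11 - 2) + (1 - 7)) - 2587) = √(-(-378)/(9 - 6) - 2587) = √(-(-378)/3 - 2587) = √(-6*(-21) - 2587) = √(126 - 2587) = √(-2461) = I*√2461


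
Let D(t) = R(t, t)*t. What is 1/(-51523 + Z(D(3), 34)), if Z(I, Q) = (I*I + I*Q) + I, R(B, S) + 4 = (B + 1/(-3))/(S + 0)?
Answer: -9/465863 ≈ -1.9319e-5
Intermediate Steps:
R(B, S) = -4 + (-⅓ + B)/S (R(B, S) = -4 + (B + 1/(-3))/(S + 0) = -4 + (B - ⅓)/S = -4 + (-⅓ + B)/S)
D(t) = -⅓ - 3*t (D(t) = ((-⅓ + t - 4*t)/t)*t = ((-⅓ - 3*t)/t)*t = -⅓ - 3*t)
Z(I, Q) = I + I² + I*Q (Z(I, Q) = (I² + I*Q) + I = I + I² + I*Q)
1/(-51523 + Z(D(3), 34)) = 1/(-51523 + (-⅓ - 3*3)*(1 + (-⅓ - 3*3) + 34)) = 1/(-51523 + (-⅓ - 9)*(1 + (-⅓ - 9) + 34)) = 1/(-51523 - 28*(1 - 28/3 + 34)/3) = 1/(-51523 - 28/3*77/3) = 1/(-51523 - 2156/9) = 1/(-465863/9) = -9/465863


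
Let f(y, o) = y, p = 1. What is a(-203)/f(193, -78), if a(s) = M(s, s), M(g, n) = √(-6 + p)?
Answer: I*√5/193 ≈ 0.011586*I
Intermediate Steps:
M(g, n) = I*√5 (M(g, n) = √(-6 + 1) = √(-5) = I*√5)
a(s) = I*√5
a(-203)/f(193, -78) = (I*√5)/193 = (I*√5)*(1/193) = I*√5/193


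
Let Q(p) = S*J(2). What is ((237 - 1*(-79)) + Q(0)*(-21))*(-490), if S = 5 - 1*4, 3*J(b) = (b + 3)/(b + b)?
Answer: -301105/2 ≈ -1.5055e+5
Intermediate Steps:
J(b) = (3 + b)/(6*b) (J(b) = ((b + 3)/(b + b))/3 = ((3 + b)/((2*b)))/3 = ((3 + b)*(1/(2*b)))/3 = ((3 + b)/(2*b))/3 = (3 + b)/(6*b))
S = 1 (S = 5 - 4 = 1)
Q(p) = 5/12 (Q(p) = 1*((1/6)*(3 + 2)/2) = 1*((1/6)*(1/2)*5) = 1*(5/12) = 5/12)
((237 - 1*(-79)) + Q(0)*(-21))*(-490) = ((237 - 1*(-79)) + (5/12)*(-21))*(-490) = ((237 + 79) - 35/4)*(-490) = (316 - 35/4)*(-490) = (1229/4)*(-490) = -301105/2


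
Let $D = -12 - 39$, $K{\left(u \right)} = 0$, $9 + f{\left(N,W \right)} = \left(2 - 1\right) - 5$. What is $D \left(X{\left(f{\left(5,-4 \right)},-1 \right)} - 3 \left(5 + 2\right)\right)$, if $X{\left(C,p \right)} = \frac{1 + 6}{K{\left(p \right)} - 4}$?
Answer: $\frac{4641}{4} \approx 1160.3$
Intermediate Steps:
$f{\left(N,W \right)} = -13$ ($f{\left(N,W \right)} = -9 + \left(\left(2 - 1\right) - 5\right) = -9 + \left(1 - 5\right) = -9 - 4 = -13$)
$X{\left(C,p \right)} = - \frac{7}{4}$ ($X{\left(C,p \right)} = \frac{1 + 6}{0 - 4} = \frac{7}{-4} = 7 \left(- \frac{1}{4}\right) = - \frac{7}{4}$)
$D = -51$ ($D = -12 - 39 = -51$)
$D \left(X{\left(f{\left(5,-4 \right)},-1 \right)} - 3 \left(5 + 2\right)\right) = - 51 \left(- \frac{7}{4} - 3 \left(5 + 2\right)\right) = - 51 \left(- \frac{7}{4} - 21\right) = \left(-51\right) \left(- \frac{91}{4}\right) = \frac{4641}{4}$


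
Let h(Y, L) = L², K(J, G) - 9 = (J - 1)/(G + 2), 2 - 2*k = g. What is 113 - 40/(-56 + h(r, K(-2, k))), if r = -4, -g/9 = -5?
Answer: 524001/4697 ≈ 111.56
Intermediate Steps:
g = 45 (g = -9*(-5) = 45)
k = -43/2 (k = 1 - ½*45 = 1 - 45/2 = -43/2 ≈ -21.500)
K(J, G) = 9 + (-1 + J)/(2 + G) (K(J, G) = 9 + (J - 1)/(G + 2) = 9 + (-1 + J)/(2 + G))
113 - 40/(-56 + h(r, K(-2, k))) = 113 - 40/(-56 + ((17 - 2 + 9*(-43/2))/(2 - 43/2))²) = 113 - 40/(-56 + ((17 - 2 - 387/2)/(-39/2))²) = 113 - 40/(-56 + (-2/39*(-357/2))²) = 113 - 40/(-56 + (119/13)²) = 113 - 40/(-56 + 14161/169) = 113 - 40/(4697/169) = 113 + (169/4697)*(-40) = 113 - 6760/4697 = 524001/4697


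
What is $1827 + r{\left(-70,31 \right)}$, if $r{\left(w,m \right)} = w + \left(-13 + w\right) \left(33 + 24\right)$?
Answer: $-2974$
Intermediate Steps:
$r{\left(w,m \right)} = -741 + 58 w$ ($r{\left(w,m \right)} = w + \left(-13 + w\right) 57 = w + \left(-741 + 57 w\right) = -741 + 58 w$)
$1827 + r{\left(-70,31 \right)} = 1827 + \left(-741 + 58 \left(-70\right)\right) = 1827 - 4801 = -2974$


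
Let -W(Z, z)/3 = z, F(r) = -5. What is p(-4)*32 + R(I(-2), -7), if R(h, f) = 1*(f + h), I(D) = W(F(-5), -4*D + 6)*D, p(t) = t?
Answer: -51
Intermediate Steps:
W(Z, z) = -3*z
I(D) = D*(-18 + 12*D) (I(D) = (-3*(-4*D + 6))*D = (-3*(6 - 4*D))*D = (-18 + 12*D)*D = D*(-18 + 12*D))
R(h, f) = f + h
p(-4)*32 + R(I(-2), -7) = -4*32 + (-7 + 6*(-2)*(-3 + 2*(-2))) = -128 + (-7 + 6*(-2)*(-3 - 4)) = -128 + (-7 + 6*(-2)*(-7)) = -128 + (-7 + 84) = -128 + 77 = -51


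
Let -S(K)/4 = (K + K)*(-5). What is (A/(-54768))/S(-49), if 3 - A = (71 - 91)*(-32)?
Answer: -13/2190720 ≈ -5.9341e-6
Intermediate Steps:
A = -637 (A = 3 - (71 - 91)*(-32) = 3 - (-20)*(-32) = 3 - 1*640 = 3 - 640 = -637)
S(K) = 40*K (S(K) = -4*(K + K)*(-5) = -4*2*K*(-5) = -(-40)*K = 40*K)
(A/(-54768))/S(-49) = (-637/(-54768))/((40*(-49))) = -637*(-1/54768)/(-1960) = (91/7824)*(-1/1960) = -13/2190720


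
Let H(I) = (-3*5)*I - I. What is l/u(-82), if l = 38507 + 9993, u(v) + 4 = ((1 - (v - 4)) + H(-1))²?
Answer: 9700/2121 ≈ 4.5733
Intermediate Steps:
H(I) = -16*I (H(I) = -15*I - I = -16*I)
u(v) = -4 + (21 - v)² (u(v) = -4 + ((1 - (v - 4)) - 16*(-1))² = -4 + ((1 - (-4 + v)) + 16)² = -4 + ((1 + (4 - v)) + 16)² = -4 + ((5 - v) + 16)² = -4 + (21 - v)²)
l = 48500
l/u(-82) = 48500/(-4 + (-21 - 82)²) = 48500/(-4 + (-103)²) = 48500/(-4 + 10609) = 48500/10605 = 48500*(1/10605) = 9700/2121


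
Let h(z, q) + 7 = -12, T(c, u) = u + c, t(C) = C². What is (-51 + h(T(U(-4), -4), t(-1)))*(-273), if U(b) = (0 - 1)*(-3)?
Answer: 19110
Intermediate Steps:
U(b) = 3 (U(b) = -1*(-3) = 3)
T(c, u) = c + u
h(z, q) = -19 (h(z, q) = -7 - 12 = -19)
(-51 + h(T(U(-4), -4), t(-1)))*(-273) = (-51 - 19)*(-273) = -70*(-273) = 19110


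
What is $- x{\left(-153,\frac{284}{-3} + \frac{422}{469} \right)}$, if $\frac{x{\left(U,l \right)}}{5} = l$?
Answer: $\frac{659650}{1407} \approx 468.83$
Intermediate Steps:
$x{\left(U,l \right)} = 5 l$
$- x{\left(-153,\frac{284}{-3} + \frac{422}{469} \right)} = - 5 \left(\frac{284}{-3} + \frac{422}{469}\right) = - 5 \left(284 \left(- \frac{1}{3}\right) + 422 \cdot \frac{1}{469}\right) = - 5 \left(- \frac{284}{3} + \frac{422}{469}\right) = - \frac{5 \left(-131930\right)}{1407} = \left(-1\right) \left(- \frac{659650}{1407}\right) = \frac{659650}{1407}$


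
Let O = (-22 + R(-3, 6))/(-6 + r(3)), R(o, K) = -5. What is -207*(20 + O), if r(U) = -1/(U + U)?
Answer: -186714/37 ≈ -5046.3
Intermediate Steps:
r(U) = -1/(2*U)
O = 162/37 (O = (-22 - 5)/(-6 - ½/3) = -27/(-6 - ½*⅓) = -27/(-6 - ⅙) = -27/(-37/6) = -27*(-6/37) = 162/37 ≈ 4.3784)
-207*(20 + O) = -207*(20 + 162/37) = -207*902/37 = -186714/37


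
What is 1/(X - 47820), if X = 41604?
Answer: -1/6216 ≈ -0.00016088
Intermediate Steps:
1/(X - 47820) = 1/(41604 - 47820) = 1/(-6216) = -1/6216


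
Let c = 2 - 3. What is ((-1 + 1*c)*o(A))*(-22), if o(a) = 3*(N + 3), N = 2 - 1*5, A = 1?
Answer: 0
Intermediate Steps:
N = -3 (N = 2 - 5 = -3)
c = -1
o(a) = 0 (o(a) = 3*(-3 + 3) = 3*0 = 0)
((-1 + 1*c)*o(A))*(-22) = ((-1 + 1*(-1))*0)*(-22) = ((-1 - 1)*0)*(-22) = -2*0*(-22) = 0*(-22) = 0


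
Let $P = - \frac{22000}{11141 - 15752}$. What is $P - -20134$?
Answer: $\frac{92859874}{4611} \approx 20139.0$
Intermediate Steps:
$P = \frac{22000}{4611}$ ($P = - \frac{22000}{-4611} = \left(-22000\right) \left(- \frac{1}{4611}\right) = \frac{22000}{4611} \approx 4.7712$)
$P - -20134 = \frac{22000}{4611} - -20134 = \frac{22000}{4611} + 20134 = \frac{92859874}{4611}$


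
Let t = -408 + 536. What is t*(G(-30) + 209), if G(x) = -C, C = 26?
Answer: 23424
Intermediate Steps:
t = 128
G(x) = -26 (G(x) = -1*26 = -26)
t*(G(-30) + 209) = 128*(-26 + 209) = 128*183 = 23424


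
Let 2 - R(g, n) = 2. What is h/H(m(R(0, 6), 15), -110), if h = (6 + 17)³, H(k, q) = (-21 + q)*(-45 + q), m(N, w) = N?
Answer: 12167/20305 ≈ 0.59921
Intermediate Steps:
R(g, n) = 0 (R(g, n) = 2 - 1*2 = 2 - 2 = 0)
H(k, q) = (-45 + q)*(-21 + q)
h = 12167 (h = 23³ = 12167)
h/H(m(R(0, 6), 15), -110) = 12167/(945 + (-110)² - 66*(-110)) = 12167/(945 + 12100 + 7260) = 12167/20305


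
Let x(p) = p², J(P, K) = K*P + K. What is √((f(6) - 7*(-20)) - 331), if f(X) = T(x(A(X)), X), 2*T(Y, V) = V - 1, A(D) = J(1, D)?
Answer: I*√754/2 ≈ 13.73*I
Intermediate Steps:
J(P, K) = K + K*P
A(D) = 2*D (A(D) = D*(1 + 1) = D*2 = 2*D)
T(Y, V) = -½ + V/2 (T(Y, V) = (V - 1)/2 = (-1 + V)/2 = -½ + V/2)
f(X) = -½ + X/2
√((f(6) - 7*(-20)) - 331) = √(((-½ + (½)*6) - 7*(-20)) - 331) = √(((-½ + 3) + 140) - 331) = √((5/2 + 140) - 331) = √(285/2 - 331) = √(-377/2) = I*√754/2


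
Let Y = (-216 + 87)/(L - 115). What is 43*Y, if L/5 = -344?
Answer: 5547/1835 ≈ 3.0229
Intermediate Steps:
L = -1720 (L = 5*(-344) = -1720)
Y = 129/1835 (Y = (-216 + 87)/(-1720 - 115) = -129/(-1835) = -129*(-1/1835) = 129/1835 ≈ 0.070300)
43*Y = 43*(129/1835) = 5547/1835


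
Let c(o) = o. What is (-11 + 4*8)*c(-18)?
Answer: -378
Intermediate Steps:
(-11 + 4*8)*c(-18) = (-11 + 4*8)*(-18) = (-11 + 32)*(-18) = 21*(-18) = -378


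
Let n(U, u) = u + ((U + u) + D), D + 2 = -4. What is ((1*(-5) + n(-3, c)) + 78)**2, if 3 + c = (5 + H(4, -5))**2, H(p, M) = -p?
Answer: 3600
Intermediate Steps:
D = -6 (D = -2 - 4 = -6)
c = -2 (c = -3 + (5 - 1*4)**2 = -3 + (5 - 4)**2 = -3 + 1**2 = -3 + 1 = -2)
n(U, u) = -6 + U + 2*u (n(U, u) = u + ((U + u) - 6) = u + (-6 + U + u) = -6 + U + 2*u)
((1*(-5) + n(-3, c)) + 78)**2 = ((1*(-5) + (-6 - 3 + 2*(-2))) + 78)**2 = ((-5 + (-6 - 3 - 4)) + 78)**2 = ((-5 - 13) + 78)**2 = (-18 + 78)**2 = 60**2 = 3600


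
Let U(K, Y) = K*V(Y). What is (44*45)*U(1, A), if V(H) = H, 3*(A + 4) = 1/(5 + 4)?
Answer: -23540/3 ≈ -7846.7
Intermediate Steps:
A = -107/27 (A = -4 + 1/(3*(5 + 4)) = -4 + (1/3)/9 = -4 + (1/3)*(1/9) = -4 + 1/27 = -107/27 ≈ -3.9630)
U(K, Y) = K*Y
(44*45)*U(1, A) = (44*45)*(1*(-107/27)) = 1980*(-107/27) = -23540/3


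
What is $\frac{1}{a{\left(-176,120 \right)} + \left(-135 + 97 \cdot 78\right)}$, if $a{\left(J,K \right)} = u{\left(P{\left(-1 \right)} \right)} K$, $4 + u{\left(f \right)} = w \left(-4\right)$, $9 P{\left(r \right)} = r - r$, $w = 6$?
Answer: $\frac{1}{4071} \approx 0.00024564$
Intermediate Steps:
$P{\left(r \right)} = 0$ ($P{\left(r \right)} = \frac{r - r}{9} = \frac{1}{9} \cdot 0 = 0$)
$u{\left(f \right)} = -28$ ($u{\left(f \right)} = -4 + 6 \left(-4\right) = -4 - 24 = -28$)
$a{\left(J,K \right)} = - 28 K$
$\frac{1}{a{\left(-176,120 \right)} + \left(-135 + 97 \cdot 78\right)} = \frac{1}{\left(-28\right) 120 + \left(-135 + 97 \cdot 78\right)} = \frac{1}{-3360 + \left(-135 + 7566\right)} = \frac{1}{-3360 + 7431} = \frac{1}{4071}$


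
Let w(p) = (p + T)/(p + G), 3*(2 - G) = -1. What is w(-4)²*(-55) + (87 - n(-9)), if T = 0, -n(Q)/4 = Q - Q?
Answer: -1149/5 ≈ -229.80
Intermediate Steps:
n(Q) = 0 (n(Q) = -4*(Q - Q) = -4*0 = 0)
G = 7/3 (G = 2 - ⅓*(-1) = 2 + ⅓ = 7/3 ≈ 2.3333)
w(p) = p/(7/3 + p) (w(p) = (p + 0)/(p + 7/3) = p/(7/3 + p))
w(-4)²*(-55) + (87 - n(-9)) = (3*(-4)/(7 + 3*(-4)))²*(-55) + (87 - 1*0) = (3*(-4)/(7 - 12))²*(-55) + (87 + 0) = (3*(-4)/(-5))²*(-55) + 87 = (3*(-4)*(-⅕))²*(-55) + 87 = (12/5)²*(-55) + 87 = (144/25)*(-55) + 87 = -1584/5 + 87 = -1149/5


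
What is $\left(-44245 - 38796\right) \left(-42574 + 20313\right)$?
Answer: $1848575701$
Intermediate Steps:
$\left(-44245 - 38796\right) \left(-42574 + 20313\right) = \left(-83041\right) \left(-22261\right) = 1848575701$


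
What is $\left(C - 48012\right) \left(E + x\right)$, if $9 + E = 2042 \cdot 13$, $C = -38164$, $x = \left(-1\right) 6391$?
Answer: $-1736101696$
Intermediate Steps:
$x = -6391$
$E = 26537$ ($E = -9 + 2042 \cdot 13 = -9 + 26546 = 26537$)
$\left(C - 48012\right) \left(E + x\right) = \left(-38164 - 48012\right) \left(26537 - 6391\right) = \left(-86176\right) 20146 = -1736101696$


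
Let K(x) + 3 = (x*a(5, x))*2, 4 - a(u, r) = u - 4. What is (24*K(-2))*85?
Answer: -30600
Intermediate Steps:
a(u, r) = 8 - u (a(u, r) = 4 - (u - 4) = 4 - (-4 + u) = 4 + (4 - u) = 8 - u)
K(x) = -3 + 6*x (K(x) = -3 + (x*(8 - 1*5))*2 = -3 + (x*(8 - 5))*2 = -3 + (x*3)*2 = -3 + (3*x)*2 = -3 + 6*x)
(24*K(-2))*85 = (24*(-3 + 6*(-2)))*85 = (24*(-3 - 12))*85 = (24*(-15))*85 = -360*85 = -30600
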